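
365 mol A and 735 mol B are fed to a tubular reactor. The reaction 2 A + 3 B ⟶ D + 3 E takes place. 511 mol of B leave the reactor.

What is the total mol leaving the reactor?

1030 mol

For B: n = n₀ − 3ξ → 511 = 735 − 3ξ, giving ξ = 74.67 mol.
Outlet amounts (n = n₀ + ν ξ):
  A: 365 − 2(74.67) = 215.7
  B: 735 − 3(74.67) = 511
  D: 0 + 1(74.67) = 74.67
  E: 0 + 3(74.67) = 224
Total out = 215.7 + 511 + 74.67 + 224 = 1025 mol.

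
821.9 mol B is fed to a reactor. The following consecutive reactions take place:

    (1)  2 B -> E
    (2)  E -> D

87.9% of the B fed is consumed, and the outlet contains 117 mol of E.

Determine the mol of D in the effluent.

Conversion of B: B consumed = 2ξ₁ = 0.879 × 821.9 → ξ₁ = 361.2 mol.
E balance: n_E = 0 + 1ξ₁ − 1ξ₂ = 117 → ξ₂ = (1·361.2 − 117)/1 = 244.2 mol.
Outlet amounts (n = n₀ + Σ ν·ξ):
  B: 821.9 − 2(361.2) = 99.45
  E: 0 + 1(361.2) − 1(244.2) = 117
  D: 0 + 1(244.2) = 244.2

244 mol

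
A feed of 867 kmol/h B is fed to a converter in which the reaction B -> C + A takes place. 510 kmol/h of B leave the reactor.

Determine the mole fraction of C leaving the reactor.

For B: n = n₀ − 1ξ → 510 = 867 − 1ξ, giving ξ = 357 kmol/h.
Outlet amounts (n = n₀ + ν ξ):
  B: 867 − 1(357) = 510
  C: 0 + 1(357) = 357
  A: 0 + 1(357) = 357
Total out = 1224 kmol/h; y_C = 357 / 1224 = 0.2917.

0.292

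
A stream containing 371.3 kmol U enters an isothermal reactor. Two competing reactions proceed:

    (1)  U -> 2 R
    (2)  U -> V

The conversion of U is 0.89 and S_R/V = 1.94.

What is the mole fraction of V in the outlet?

0.314

Conversion of U: U consumed = 0.89 × 371.3 = 330.5 kmol = 1ξ₁ + 1ξ₂.
Selectivity: 2ξ₁ / (1ξ₂) = 1.94 → ξ₁ = 0.97 ξ₂.
Substitute: (1·0.97 + 1) ξ₂ = 330.5 → ξ₂ = 167.7 kmol, ξ₁ = 162.7 kmol.
Outlet amounts (n = n₀ + Σ ν·ξ):
  U: 371.3 − 1(162.7) − 1(167.7) = 40.84
  R: 0 + 2(162.7) = 325.4
  V: 0 + 1(167.7) = 167.7
Total out = 534 kmol; y_V = 167.7 / 534 = 0.3141.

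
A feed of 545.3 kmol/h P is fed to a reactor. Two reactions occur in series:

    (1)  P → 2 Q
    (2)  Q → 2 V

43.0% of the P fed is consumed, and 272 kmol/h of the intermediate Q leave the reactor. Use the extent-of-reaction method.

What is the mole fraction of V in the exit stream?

0.403

Conversion of P: P consumed = 1ξ₁ = 0.43 × 545.3 → ξ₁ = 234.5 kmol/h.
Q balance: n_Q = 0 + 2ξ₁ − 1ξ₂ = 272 → ξ₂ = (2·234.5 − 272)/1 = 197 kmol/h.
Outlet amounts (n = n₀ + Σ ν·ξ):
  P: 545.3 − 1(234.5) = 310.8
  Q: 0 + 2(234.5) − 1(197) = 272
  V: 0 + 2(197) = 393.9
Total out = 976.7 kmol/h; y_V = 393.9 / 976.7 = 0.4033.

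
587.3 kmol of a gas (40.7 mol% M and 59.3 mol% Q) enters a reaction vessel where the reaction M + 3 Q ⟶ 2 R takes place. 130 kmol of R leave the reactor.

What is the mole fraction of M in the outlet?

For R: n = n₀ + 2ξ → 130 = 0 + 2ξ, giving ξ = 65 kmol.
Outlet amounts (n = n₀ + ν ξ):
  M: 239 − 1(65) = 174
  Q: 348.3 − 3(65) = 153.3
  R: 0 + 2(65) = 130
Total out = 457.3 kmol; y_M = 174 / 457.3 = 0.3806.

0.381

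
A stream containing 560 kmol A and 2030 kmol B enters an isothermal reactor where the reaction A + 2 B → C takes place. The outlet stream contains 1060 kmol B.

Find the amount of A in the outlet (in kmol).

75 kmol

For B: n = n₀ − 2ξ → 1060 = 2030 − 2ξ, giving ξ = 485 kmol.
Outlet amounts (n = n₀ + ν ξ):
  A: 560 − 1(485) = 75
  B: 2030 − 2(485) = 1060
  C: 0 + 1(485) = 485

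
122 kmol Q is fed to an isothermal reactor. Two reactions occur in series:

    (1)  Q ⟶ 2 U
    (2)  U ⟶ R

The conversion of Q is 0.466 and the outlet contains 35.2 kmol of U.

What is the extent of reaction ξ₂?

ξ₂ = 78.5 kmol

Conversion of Q: Q consumed = 1ξ₁ = 0.466 × 122 → ξ₁ = 56.85 kmol.
U balance: n_U = 0 + 2ξ₁ − 1ξ₂ = 35.2 → ξ₂ = (2·56.85 − 35.2)/1 = 78.5 kmol.
Outlet amounts (n = n₀ + Σ ν·ξ):
  Q: 122 − 1(56.85) = 65.15
  U: 0 + 2(56.85) − 1(78.5) = 35.2
  R: 0 + 1(78.5) = 78.5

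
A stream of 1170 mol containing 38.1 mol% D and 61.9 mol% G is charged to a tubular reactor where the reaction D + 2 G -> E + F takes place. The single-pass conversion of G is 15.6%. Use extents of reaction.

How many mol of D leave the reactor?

389 mol

G reacted = 0.156 × 724.2 = 113 mol; ν_G = −2, so ξ = 113/2 = 56.49 mol.
Outlet amounts (n = n₀ + ν ξ):
  D: 445.8 − 1(56.49) = 389.3
  G: 724.2 − 2(56.49) = 611.3
  E: 0 + 1(56.49) = 56.49
  F: 0 + 1(56.49) = 56.49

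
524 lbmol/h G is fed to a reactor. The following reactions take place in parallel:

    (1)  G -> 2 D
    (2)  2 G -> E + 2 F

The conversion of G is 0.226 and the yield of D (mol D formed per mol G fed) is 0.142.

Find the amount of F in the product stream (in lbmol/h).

81.2 lbmol/h

Yield of D: 2ξ₁ / 524 = 0.142 → ξ₁ = 37.2 lbmol/h.
Conversion of G: 1ξ₁ + 2ξ₂ = 0.226 × 524 = 118.4 → ξ₂ = 40.61 lbmol/h.
Outlet amounts (n = n₀ + Σ ν·ξ):
  G: 524 − 1(37.2) − 2(40.61) = 405.6
  D: 0 + 2(37.2) = 74.41
  E: 0 + 1(40.61) = 40.61
  F: 0 + 2(40.61) = 81.22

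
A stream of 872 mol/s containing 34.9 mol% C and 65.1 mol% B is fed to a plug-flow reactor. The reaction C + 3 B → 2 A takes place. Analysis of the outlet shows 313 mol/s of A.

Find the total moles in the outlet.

559 mol/s

For A: n = n₀ + 2ξ → 313 = 0 + 2ξ, giving ξ = 156.5 mol/s.
Outlet amounts (n = n₀ + ν ξ):
  C: 304.3 − 1(156.5) = 147.8
  B: 567.7 − 3(156.5) = 98.17
  A: 0 + 2(156.5) = 313
Total out = 147.8 + 98.17 + 313 = 559 mol/s.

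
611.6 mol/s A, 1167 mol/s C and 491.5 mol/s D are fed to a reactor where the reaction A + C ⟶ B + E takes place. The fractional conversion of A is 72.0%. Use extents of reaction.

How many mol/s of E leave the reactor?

440 mol/s

A reacted = 0.72 × 611.6 = 440.4 mol/s; ν_A = −1, so ξ = 440.4/1 = 440.4 mol/s.
Outlet amounts (n = n₀ + ν ξ):
  A: 611.6 − 1(440.4) = 171.2
  C: 1167 − 1(440.4) = 726.6
  B: 0 + 1(440.4) = 440.4
  E: 0 + 1(440.4) = 440.4
  D: 491.5 (inert)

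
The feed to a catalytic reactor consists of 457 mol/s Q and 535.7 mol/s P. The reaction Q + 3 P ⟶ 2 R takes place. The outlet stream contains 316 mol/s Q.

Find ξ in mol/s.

ξ = 141 mol/s

For Q: n = n₀ − 1ξ → 316 = 457 − 1ξ, giving ξ = 141 mol/s.
Outlet amounts (n = n₀ + ν ξ):
  Q: 457 − 1(141) = 316
  P: 535.7 − 3(141) = 112.7
  R: 0 + 2(141) = 282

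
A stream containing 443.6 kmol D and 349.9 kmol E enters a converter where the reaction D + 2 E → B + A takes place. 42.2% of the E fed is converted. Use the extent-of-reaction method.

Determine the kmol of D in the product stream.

E reacted = 0.422 × 349.9 = 147.7 kmol; ν_E = −2, so ξ = 147.7/2 = 73.83 kmol.
Outlet amounts (n = n₀ + ν ξ):
  D: 443.6 − 1(73.83) = 369.8
  E: 349.9 − 2(73.83) = 202.2
  B: 0 + 1(73.83) = 73.83
  A: 0 + 1(73.83) = 73.83

370 kmol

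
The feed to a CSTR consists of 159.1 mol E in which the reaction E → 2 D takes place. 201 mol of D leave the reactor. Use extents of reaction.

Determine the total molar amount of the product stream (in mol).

For D: n = n₀ + 2ξ → 201 = 0 + 2ξ, giving ξ = 100.5 mol.
Outlet amounts (n = n₀ + ν ξ):
  E: 159.1 − 1(100.5) = 58.6
  D: 0 + 2(100.5) = 201
Total out = 58.6 + 201 = 259.6 mol.

260 mol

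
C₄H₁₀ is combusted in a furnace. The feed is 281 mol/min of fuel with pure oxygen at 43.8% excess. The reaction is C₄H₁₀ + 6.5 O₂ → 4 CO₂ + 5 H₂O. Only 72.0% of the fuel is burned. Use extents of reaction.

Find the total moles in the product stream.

Stoichiometric O₂ = 6.5 × 281 = 1826 mol/min; O₂ fed = 1826 × 1.438 = 2627 mol/min.
Fuel reacted = 0.72 × 281 → ξ = 202.3 mol/min.
Outlet (n = n₀ + ν ξ):
  C₄H₁₀: 281 − 1(202.3) = 78.68
  O₂: 2627 − 6.5(202.3) = 1311
  CO₂: 0 + 4(202.3) = 809.3
  H₂O: 0 + 5(202.3) = 1012
Total out = 78.68 + 1311 + 809.3 + 1012 = 3211 mol/min.

3210 mol/min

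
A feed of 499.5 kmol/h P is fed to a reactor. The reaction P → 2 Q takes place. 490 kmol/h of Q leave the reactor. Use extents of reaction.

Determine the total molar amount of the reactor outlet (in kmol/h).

For Q: n = n₀ + 2ξ → 490 = 0 + 2ξ, giving ξ = 245 kmol/h.
Outlet amounts (n = n₀ + ν ξ):
  P: 499.5 − 1(245) = 254.5
  Q: 0 + 2(245) = 490
Total out = 254.5 + 490 = 744.5 kmol/h.

744 kmol/h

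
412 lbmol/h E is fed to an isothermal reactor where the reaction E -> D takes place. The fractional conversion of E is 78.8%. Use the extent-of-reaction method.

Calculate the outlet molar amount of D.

E reacted = 0.788 × 412 = 324.7 lbmol/h; ν_E = −1, so ξ = 324.7/1 = 324.7 lbmol/h.
Outlet amounts (n = n₀ + ν ξ):
  E: 412 − 1(324.7) = 87.34
  D: 0 + 1(324.7) = 324.7

325 lbmol/h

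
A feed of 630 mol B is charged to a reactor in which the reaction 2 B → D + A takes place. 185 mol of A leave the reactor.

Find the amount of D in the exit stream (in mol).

For A: n = n₀ + 1ξ → 185 = 0 + 1ξ, giving ξ = 185 mol.
Outlet amounts (n = n₀ + ν ξ):
  B: 630 − 2(185) = 260
  D: 0 + 1(185) = 185
  A: 0 + 1(185) = 185

185 mol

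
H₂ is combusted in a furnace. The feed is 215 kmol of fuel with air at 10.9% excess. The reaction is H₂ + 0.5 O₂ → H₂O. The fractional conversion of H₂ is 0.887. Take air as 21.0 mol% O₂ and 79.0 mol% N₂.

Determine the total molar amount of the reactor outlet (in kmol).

687 kmol

Stoichiometric O₂ = 0.5 × 215 = 107.5 kmol; O₂ fed = 107.5 × 1.109 = 119.2 kmol.
N₂ fed = 119.2 × 79/21 = 448.5 kmol.
Fuel reacted = 0.887 × 215 → ξ = 190.7 kmol.
Outlet (n = n₀ + ν ξ):
  H₂: 215 − 1(190.7) = 24.29
  O₂: 119.2 − 0.5(190.7) = 23.86
  N₂: 448.5 (inert)
  H₂O: 0 + 1(190.7) = 190.7
Total out = 24.29 + 23.86 + 448.5 + 190.7 = 687.3 kmol.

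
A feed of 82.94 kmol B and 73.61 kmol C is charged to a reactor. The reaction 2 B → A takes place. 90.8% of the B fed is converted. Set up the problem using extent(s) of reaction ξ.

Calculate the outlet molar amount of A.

B reacted = 0.908 × 82.94 = 75.31 kmol; ν_B = −2, so ξ = 75.31/2 = 37.65 kmol.
Outlet amounts (n = n₀ + ν ξ):
  B: 82.94 − 2(37.65) = 7.63
  A: 0 + 1(37.65) = 37.65
  C: 73.61 (inert)

37.7 kmol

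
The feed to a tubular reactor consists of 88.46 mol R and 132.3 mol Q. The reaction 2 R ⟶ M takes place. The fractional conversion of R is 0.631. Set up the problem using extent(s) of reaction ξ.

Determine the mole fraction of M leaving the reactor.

0.145

R reacted = 0.631 × 88.46 = 55.82 mol; ν_R = −2, so ξ = 55.82/2 = 27.91 mol.
Outlet amounts (n = n₀ + ν ξ):
  R: 88.46 − 2(27.91) = 32.64
  M: 0 + 1(27.91) = 27.91
  Q: 132.3 (inert)
Total out = 192.9 mol; y_M = 27.91 / 192.9 = 0.1447.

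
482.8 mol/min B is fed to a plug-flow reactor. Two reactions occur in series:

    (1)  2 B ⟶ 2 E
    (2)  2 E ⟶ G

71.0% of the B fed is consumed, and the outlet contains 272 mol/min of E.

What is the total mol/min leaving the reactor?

Conversion of B: B consumed = 2ξ₁ = 0.71 × 482.8 → ξ₁ = 171.4 mol/min.
E balance: n_E = 0 + 2ξ₁ − 2ξ₂ = 272 → ξ₂ = (2·171.4 − 272)/2 = 35.39 mol/min.
Outlet amounts (n = n₀ + Σ ν·ξ):
  B: 482.8 − 2(171.4) = 140
  E: 0 + 2(171.4) − 2(35.39) = 272
  G: 0 + 1(35.39) = 35.39
Total out = 140 + 272 + 35.39 = 447.4 mol/min.

447 mol/min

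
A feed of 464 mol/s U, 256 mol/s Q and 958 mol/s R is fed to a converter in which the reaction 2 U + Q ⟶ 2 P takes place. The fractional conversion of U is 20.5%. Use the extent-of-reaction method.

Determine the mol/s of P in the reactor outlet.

U reacted = 0.205 × 464 = 95.12 mol/s; ν_U = −2, so ξ = 95.12/2 = 47.56 mol/s.
Outlet amounts (n = n₀ + ν ξ):
  U: 464 − 2(47.56) = 368.9
  Q: 256 − 1(47.56) = 208.4
  P: 0 + 2(47.56) = 95.12
  R: 958 (inert)

95.1 mol/s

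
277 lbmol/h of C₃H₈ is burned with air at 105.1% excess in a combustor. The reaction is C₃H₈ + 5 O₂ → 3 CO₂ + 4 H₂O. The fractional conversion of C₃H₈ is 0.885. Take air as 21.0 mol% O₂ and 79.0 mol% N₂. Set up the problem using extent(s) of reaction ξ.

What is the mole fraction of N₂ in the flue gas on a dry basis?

Stoichiometric O₂ = 5 × 277 = 1385 lbmol/h; O₂ fed = 1385 × 2.051 = 2841 lbmol/h.
N₂ fed = 2841 × 79/21 = 10690 lbmol/h.
Fuel reacted = 0.885 × 277 → ξ = 245.1 lbmol/h.
Outlet (n = n₀ + ν ξ):
  C₃H₈: 277 − 1(245.1) = 31.85
  O₂: 2841 − 5(245.1) = 1615
  N₂: 10690 (inert)
  CO₂: 0 + 3(245.1) = 735.4
  H₂O: 0 + 4(245.1) = 980.6
Dry total = 13070 lbmol/h; y_N₂ (dry) = 10690 / 13070 = 0.8177.

0.818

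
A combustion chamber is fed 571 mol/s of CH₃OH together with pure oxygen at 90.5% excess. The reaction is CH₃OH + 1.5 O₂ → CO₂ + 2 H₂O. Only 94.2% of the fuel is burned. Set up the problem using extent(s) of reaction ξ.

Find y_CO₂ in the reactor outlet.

Stoichiometric O₂ = 1.5 × 571 = 856.5 mol/s; O₂ fed = 856.5 × 1.905 = 1632 mol/s.
Fuel reacted = 0.942 × 571 → ξ = 537.9 mol/s.
Outlet (n = n₀ + ν ξ):
  CH₃OH: 571 − 1(537.9) = 33.12
  O₂: 1632 − 1.5(537.9) = 824.8
  CO₂: 0 + 1(537.9) = 537.9
  H₂O: 0 + 2(537.9) = 1076
Total out = 2472 mol/s; y_CO₂ = 537.9 / 2472 = 0.2176.

0.218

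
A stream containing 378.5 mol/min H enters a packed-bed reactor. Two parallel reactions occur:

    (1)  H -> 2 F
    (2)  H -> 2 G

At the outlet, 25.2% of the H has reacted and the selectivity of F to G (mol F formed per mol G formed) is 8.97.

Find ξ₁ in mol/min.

Conversion of H: H consumed = 0.252 × 378.5 = 95.38 mol/min = 1ξ₁ + 1ξ₂.
Selectivity: 2ξ₁ / (2ξ₂) = 8.97 → ξ₁ = 8.97 ξ₂.
Substitute: (1·8.97 + 1) ξ₂ = 95.38 → ξ₂ = 9.567 mol/min, ξ₁ = 85.82 mol/min.
Outlet amounts (n = n₀ + Σ ν·ξ):
  H: 378.5 − 1(85.82) − 1(9.567) = 283.1
  F: 0 + 2(85.82) = 171.6
  G: 0 + 2(9.567) = 19.13

ξ₁ = 85.8 mol/min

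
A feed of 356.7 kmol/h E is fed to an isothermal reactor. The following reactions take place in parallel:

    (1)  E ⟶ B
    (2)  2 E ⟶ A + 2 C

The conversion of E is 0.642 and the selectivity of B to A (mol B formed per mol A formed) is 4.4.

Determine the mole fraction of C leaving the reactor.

0.182

Conversion of E: E consumed = 0.642 × 356.7 = 229 kmol/h = 1ξ₁ + 2ξ₂.
Selectivity: 1ξ₁ / (1ξ₂) = 4.4 → ξ₁ = 4.4 ξ₂.
Substitute: (1·4.4 + 2) ξ₂ = 229 → ξ₂ = 35.78 kmol/h, ξ₁ = 157.4 kmol/h.
Outlet amounts (n = n₀ + Σ ν·ξ):
  E: 356.7 − 1(157.4) − 2(35.78) = 127.7
  B: 0 + 1(157.4) = 157.4
  A: 0 + 1(35.78) = 35.78
  C: 0 + 2(35.78) = 71.56
Total out = 392.5 kmol/h; y_C = 71.56 / 392.5 = 0.1823.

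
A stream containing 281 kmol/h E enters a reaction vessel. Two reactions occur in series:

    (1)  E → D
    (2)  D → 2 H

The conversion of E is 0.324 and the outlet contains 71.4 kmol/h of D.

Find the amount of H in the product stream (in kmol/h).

Conversion of E: E consumed = 1ξ₁ = 0.324 × 281 → ξ₁ = 91.04 kmol/h.
D balance: n_D = 0 + 1ξ₁ − 1ξ₂ = 71.4 → ξ₂ = (1·91.04 − 71.4)/1 = 19.64 kmol/h.
Outlet amounts (n = n₀ + Σ ν·ξ):
  E: 281 − 1(91.04) = 190
  D: 0 + 1(91.04) − 1(19.64) = 71.4
  H: 0 + 2(19.64) = 39.29

39.3 kmol/h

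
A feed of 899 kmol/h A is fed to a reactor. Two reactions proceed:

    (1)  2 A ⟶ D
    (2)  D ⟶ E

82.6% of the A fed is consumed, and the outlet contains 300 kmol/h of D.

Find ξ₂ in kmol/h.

ξ₂ = 71.3 kmol/h

Conversion of A: A consumed = 2ξ₁ = 0.826 × 899 → ξ₁ = 371.3 kmol/h.
D balance: n_D = 0 + 1ξ₁ − 1ξ₂ = 300 → ξ₂ = (1·371.3 − 300)/1 = 71.29 kmol/h.
Outlet amounts (n = n₀ + Σ ν·ξ):
  A: 899 − 2(371.3) = 156.4
  D: 0 + 1(371.3) − 1(71.29) = 300
  E: 0 + 1(71.29) = 71.29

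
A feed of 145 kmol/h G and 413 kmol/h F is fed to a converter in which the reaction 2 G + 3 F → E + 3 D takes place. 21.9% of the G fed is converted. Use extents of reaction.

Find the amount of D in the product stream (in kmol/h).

G reacted = 0.219 × 145 = 31.75 kmol/h; ν_G = −2, so ξ = 31.75/2 = 15.88 kmol/h.
Outlet amounts (n = n₀ + ν ξ):
  G: 145 − 2(15.88) = 113.2
  F: 413 − 3(15.88) = 365.4
  E: 0 + 1(15.88) = 15.88
  D: 0 + 3(15.88) = 47.63

47.6 kmol/h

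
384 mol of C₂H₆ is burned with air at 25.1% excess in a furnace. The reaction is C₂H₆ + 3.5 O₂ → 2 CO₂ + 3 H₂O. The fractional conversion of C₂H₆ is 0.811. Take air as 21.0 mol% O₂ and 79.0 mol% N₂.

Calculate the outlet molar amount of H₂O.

Stoichiometric O₂ = 3.5 × 384 = 1344 mol; O₂ fed = 1344 × 1.251 = 1681 mol.
N₂ fed = 1681 × 79/21 = 6325 mol.
Fuel reacted = 0.811 × 384 → ξ = 311.4 mol.
Outlet (n = n₀ + ν ξ):
  C₂H₆: 384 − 1(311.4) = 72.58
  O₂: 1681 − 3.5(311.4) = 591.4
  N₂: 6325 (inert)
  CO₂: 0 + 2(311.4) = 622.8
  H₂O: 0 + 3(311.4) = 934.3

934 mol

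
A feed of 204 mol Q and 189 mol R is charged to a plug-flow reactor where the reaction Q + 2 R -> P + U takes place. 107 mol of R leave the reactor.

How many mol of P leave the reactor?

41 mol

For R: n = n₀ − 2ξ → 107 = 189 − 2ξ, giving ξ = 41 mol.
Outlet amounts (n = n₀ + ν ξ):
  Q: 204 − 1(41) = 163
  R: 189 − 2(41) = 107
  P: 0 + 1(41) = 41
  U: 0 + 1(41) = 41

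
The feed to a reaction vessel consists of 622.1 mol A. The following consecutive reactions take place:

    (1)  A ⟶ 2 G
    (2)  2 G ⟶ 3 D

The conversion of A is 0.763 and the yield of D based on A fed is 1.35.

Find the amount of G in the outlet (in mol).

389 mol

Conversion of A: A consumed = 1ξ₁ = 0.763 × 622.1 → ξ₁ = 474.7 mol.
Yield of D: 3ξ₂ / 622.1 = 1.35 → ξ₂ = 279.9 mol.
Outlet amounts (n = n₀ + Σ ν·ξ):
  A: 622.1 − 1(474.7) = 147.4
  G: 0 + 2(474.7) − 2(279.9) = 389.4
  D: 0 + 3(279.9) = 839.8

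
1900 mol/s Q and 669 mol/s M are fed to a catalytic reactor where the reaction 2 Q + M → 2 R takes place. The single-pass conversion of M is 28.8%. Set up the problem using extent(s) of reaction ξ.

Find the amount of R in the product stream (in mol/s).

M reacted = 0.288 × 669 = 192.7 mol/s; ν_M = −1, so ξ = 192.7/1 = 192.7 mol/s.
Outlet amounts (n = n₀ + ν ξ):
  Q: 1900 − 2(192.7) = 1515
  M: 669 − 1(192.7) = 476.3
  R: 0 + 2(192.7) = 385.3

385 mol/s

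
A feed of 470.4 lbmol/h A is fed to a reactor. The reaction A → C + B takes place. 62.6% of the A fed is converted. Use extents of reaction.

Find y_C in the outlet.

0.385

A reacted = 0.626 × 470.4 = 294.5 lbmol/h; ν_A = −1, so ξ = 294.5/1 = 294.5 lbmol/h.
Outlet amounts (n = n₀ + ν ξ):
  A: 470.4 − 1(294.5) = 175.9
  C: 0 + 1(294.5) = 294.5
  B: 0 + 1(294.5) = 294.5
Total out = 764.9 lbmol/h; y_C = 294.5 / 764.9 = 0.385.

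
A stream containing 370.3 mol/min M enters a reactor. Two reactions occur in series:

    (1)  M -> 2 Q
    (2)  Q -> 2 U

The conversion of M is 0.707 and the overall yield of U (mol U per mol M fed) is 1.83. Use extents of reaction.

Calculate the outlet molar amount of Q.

185 mol/min

Conversion of M: M consumed = 1ξ₁ = 0.707 × 370.3 → ξ₁ = 261.8 mol/min.
Yield of U: 2ξ₂ / 370.3 = 1.83 → ξ₂ = 338.8 mol/min.
Outlet amounts (n = n₀ + Σ ν·ξ):
  M: 370.3 − 1(261.8) = 108.5
  Q: 0 + 2(261.8) − 1(338.8) = 184.8
  U: 0 + 2(338.8) = 677.6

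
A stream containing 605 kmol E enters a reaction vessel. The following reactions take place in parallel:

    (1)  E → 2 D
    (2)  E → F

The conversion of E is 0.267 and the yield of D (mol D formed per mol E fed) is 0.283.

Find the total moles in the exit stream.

Yield of D: 2ξ₁ / 605 = 0.283 → ξ₁ = 85.61 kmol.
Conversion of E: 1ξ₁ + 1ξ₂ = 0.267 × 605 = 161.5 → ξ₂ = 75.93 kmol.
Outlet amounts (n = n₀ + Σ ν·ξ):
  E: 605 − 1(85.61) − 1(75.93) = 443.5
  D: 0 + 2(85.61) = 171.2
  F: 0 + 1(75.93) = 75.93
Total out = 443.5 + 171.2 + 75.93 = 690.6 kmol.

691 kmol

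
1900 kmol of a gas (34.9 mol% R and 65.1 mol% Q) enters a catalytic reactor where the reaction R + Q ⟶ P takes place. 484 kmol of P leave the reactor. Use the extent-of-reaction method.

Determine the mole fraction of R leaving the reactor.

For P: n = n₀ + 1ξ → 484 = 0 + 1ξ, giving ξ = 484 kmol.
Outlet amounts (n = n₀ + ν ξ):
  R: 663.1 − 1(484) = 179.1
  Q: 1237 − 1(484) = 752.9
  P: 0 + 1(484) = 484
Total out = 1416 kmol; y_R = 179.1 / 1416 = 0.1265.

0.126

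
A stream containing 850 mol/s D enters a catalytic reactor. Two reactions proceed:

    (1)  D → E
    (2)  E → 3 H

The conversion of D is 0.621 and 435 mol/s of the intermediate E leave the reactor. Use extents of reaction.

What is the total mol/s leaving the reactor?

1040 mol/s

Conversion of D: D consumed = 1ξ₁ = 0.621 × 850 → ξ₁ = 527.9 mol/s.
E balance: n_E = 0 + 1ξ₁ − 1ξ₂ = 435 → ξ₂ = (1·527.9 − 435)/1 = 92.85 mol/s.
Outlet amounts (n = n₀ + Σ ν·ξ):
  D: 850 − 1(527.9) = 322.1
  E: 0 + 1(527.9) − 1(92.85) = 435
  H: 0 + 3(92.85) = 278.6
Total out = 322.1 + 435 + 278.6 = 1036 mol/s.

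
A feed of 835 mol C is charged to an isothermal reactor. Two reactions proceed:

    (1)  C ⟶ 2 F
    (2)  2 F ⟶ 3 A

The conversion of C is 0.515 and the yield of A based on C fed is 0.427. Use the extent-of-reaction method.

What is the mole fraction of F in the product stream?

0.45

Conversion of C: C consumed = 1ξ₁ = 0.515 × 835 → ξ₁ = 430 mol.
Yield of A: 3ξ₂ / 835 = 0.427 → ξ₂ = 118.8 mol.
Outlet amounts (n = n₀ + Σ ν·ξ):
  C: 835 − 1(430) = 405
  F: 0 + 2(430) − 2(118.8) = 622.4
  A: 0 + 3(118.8) = 356.5
Total out = 1384 mol; y_F = 622.4 / 1384 = 0.4497.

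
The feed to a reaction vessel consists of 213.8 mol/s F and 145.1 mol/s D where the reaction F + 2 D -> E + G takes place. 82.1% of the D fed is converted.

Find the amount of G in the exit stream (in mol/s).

D reacted = 0.821 × 145.1 = 119.1 mol/s; ν_D = −2, so ξ = 119.1/2 = 59.56 mol/s.
Outlet amounts (n = n₀ + ν ξ):
  F: 213.8 − 1(59.56) = 154.2
  D: 145.1 − 2(59.56) = 25.97
  E: 0 + 1(59.56) = 59.56
  G: 0 + 1(59.56) = 59.56

59.6 mol/s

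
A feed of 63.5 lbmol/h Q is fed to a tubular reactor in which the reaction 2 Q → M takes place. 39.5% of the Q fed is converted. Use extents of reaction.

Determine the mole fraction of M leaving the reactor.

Q reacted = 0.395 × 63.5 = 25.08 lbmol/h; ν_Q = −2, so ξ = 25.08/2 = 12.54 lbmol/h.
Outlet amounts (n = n₀ + ν ξ):
  Q: 63.5 − 2(12.54) = 38.42
  M: 0 + 1(12.54) = 12.54
Total out = 50.96 lbmol/h; y_M = 12.54 / 50.96 = 0.2461.

0.246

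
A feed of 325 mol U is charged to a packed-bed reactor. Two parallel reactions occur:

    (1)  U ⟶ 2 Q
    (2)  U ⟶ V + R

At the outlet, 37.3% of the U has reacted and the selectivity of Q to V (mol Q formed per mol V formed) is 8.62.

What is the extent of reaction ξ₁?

Conversion of U: U consumed = 0.373 × 325 = 121.2 mol = 1ξ₁ + 1ξ₂.
Selectivity: 2ξ₁ / (1ξ₂) = 8.62 → ξ₁ = 4.31 ξ₂.
Substitute: (1·4.31 + 1) ξ₂ = 121.2 → ξ₂ = 22.83 mol, ξ₁ = 98.4 mol.
Outlet amounts (n = n₀ + Σ ν·ξ):
  U: 325 − 1(98.4) − 1(22.83) = 203.8
  Q: 0 + 2(98.4) = 196.8
  V: 0 + 1(22.83) = 22.83
  R: 0 + 1(22.83) = 22.83

ξ₁ = 98.4 mol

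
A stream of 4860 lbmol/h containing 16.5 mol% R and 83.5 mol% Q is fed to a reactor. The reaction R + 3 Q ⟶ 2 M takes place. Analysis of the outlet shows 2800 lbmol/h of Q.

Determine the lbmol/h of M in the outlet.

839 lbmol/h

For Q: n = n₀ − 3ξ → 2800 = 4058 − 3ξ, giving ξ = 419.4 lbmol/h.
Outlet amounts (n = n₀ + ν ξ):
  R: 801.9 − 1(419.4) = 382.5
  Q: 4058 − 3(419.4) = 2800
  M: 0 + 2(419.4) = 838.7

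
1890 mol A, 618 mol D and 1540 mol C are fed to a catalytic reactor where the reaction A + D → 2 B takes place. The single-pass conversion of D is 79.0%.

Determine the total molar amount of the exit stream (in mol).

D reacted = 0.79 × 618 = 488.2 mol; ν_D = −1, so ξ = 488.2/1 = 488.2 mol.
Outlet amounts (n = n₀ + ν ξ):
  A: 1890 − 1(488.2) = 1402
  D: 618 − 1(488.2) = 129.8
  B: 0 + 2(488.2) = 976.4
  C: 1540 (inert)
Total out = 1402 + 129.8 + 976.4 + 1540 = 4048 mol.

4050 mol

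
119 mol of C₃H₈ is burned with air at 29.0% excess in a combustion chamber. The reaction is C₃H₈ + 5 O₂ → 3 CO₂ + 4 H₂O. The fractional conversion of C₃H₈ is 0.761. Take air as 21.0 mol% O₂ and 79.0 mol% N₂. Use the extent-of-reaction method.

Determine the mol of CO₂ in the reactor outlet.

Stoichiometric O₂ = 5 × 119 = 595 mol; O₂ fed = 595 × 1.290 = 767.6 mol.
N₂ fed = 767.6 × 79/21 = 2887 mol.
Fuel reacted = 0.761 × 119 → ξ = 90.56 mol.
Outlet (n = n₀ + ν ξ):
  C₃H₈: 119 − 1(90.56) = 28.44
  O₂: 767.6 − 5(90.56) = 314.8
  N₂: 2887 (inert)
  CO₂: 0 + 3(90.56) = 271.7
  H₂O: 0 + 4(90.56) = 362.2

272 mol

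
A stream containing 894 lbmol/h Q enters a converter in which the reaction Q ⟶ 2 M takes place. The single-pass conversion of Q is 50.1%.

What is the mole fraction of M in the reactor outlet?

Q reacted = 0.501 × 894 = 447.9 lbmol/h; ν_Q = −1, so ξ = 447.9/1 = 447.9 lbmol/h.
Outlet amounts (n = n₀ + ν ξ):
  Q: 894 − 1(447.9) = 446.1
  M: 0 + 2(447.9) = 895.8
Total out = 1342 lbmol/h; y_M = 895.8 / 1342 = 0.6676.

0.668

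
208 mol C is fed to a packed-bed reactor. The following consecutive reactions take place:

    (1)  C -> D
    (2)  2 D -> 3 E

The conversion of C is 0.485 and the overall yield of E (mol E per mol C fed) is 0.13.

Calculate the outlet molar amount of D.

82.9 mol

Conversion of C: C consumed = 1ξ₁ = 0.485 × 208 → ξ₁ = 100.9 mol.
Yield of E: 3ξ₂ / 208 = 0.13 → ξ₂ = 9.013 mol.
Outlet amounts (n = n₀ + Σ ν·ξ):
  C: 208 − 1(100.9) = 107.1
  D: 0 + 1(100.9) − 2(9.013) = 82.85
  E: 0 + 3(9.013) = 27.04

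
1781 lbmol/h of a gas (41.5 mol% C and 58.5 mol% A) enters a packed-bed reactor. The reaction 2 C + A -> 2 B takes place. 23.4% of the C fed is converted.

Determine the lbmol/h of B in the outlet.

C reacted = 0.234 × 739.1 = 173 lbmol/h; ν_C = −2, so ξ = 173/2 = 86.48 lbmol/h.
Outlet amounts (n = n₀ + ν ξ):
  C: 739.1 − 2(86.48) = 566.2
  A: 1042 − 1(86.48) = 955.4
  B: 0 + 2(86.48) = 173

173 lbmol/h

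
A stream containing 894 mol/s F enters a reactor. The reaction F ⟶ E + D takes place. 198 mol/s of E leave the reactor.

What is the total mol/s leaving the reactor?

1090 mol/s

For E: n = n₀ + 1ξ → 198 = 0 + 1ξ, giving ξ = 198 mol/s.
Outlet amounts (n = n₀ + ν ξ):
  F: 894 − 1(198) = 696
  E: 0 + 1(198) = 198
  D: 0 + 1(198) = 198
Total out = 696 + 198 + 198 = 1092 mol/s.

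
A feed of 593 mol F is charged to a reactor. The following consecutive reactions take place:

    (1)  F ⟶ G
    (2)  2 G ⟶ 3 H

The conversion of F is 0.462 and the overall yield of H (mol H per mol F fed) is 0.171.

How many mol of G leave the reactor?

Conversion of F: F consumed = 1ξ₁ = 0.462 × 593 → ξ₁ = 274 mol.
Yield of H: 3ξ₂ / 593 = 0.171 → ξ₂ = 33.8 mol.
Outlet amounts (n = n₀ + Σ ν·ξ):
  F: 593 − 1(274) = 319
  G: 0 + 1(274) − 2(33.8) = 206.4
  H: 0 + 3(33.8) = 101.4

206 mol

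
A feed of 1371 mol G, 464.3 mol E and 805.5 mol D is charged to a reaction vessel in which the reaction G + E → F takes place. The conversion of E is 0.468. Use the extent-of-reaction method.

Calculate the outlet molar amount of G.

1150 mol

E reacted = 0.468 × 464.3 = 217.3 mol; ν_E = −1, so ξ = 217.3/1 = 217.3 mol.
Outlet amounts (n = n₀ + ν ξ):
  G: 1371 − 1(217.3) = 1154
  E: 464.3 − 1(217.3) = 247
  F: 0 + 1(217.3) = 217.3
  D: 805.5 (inert)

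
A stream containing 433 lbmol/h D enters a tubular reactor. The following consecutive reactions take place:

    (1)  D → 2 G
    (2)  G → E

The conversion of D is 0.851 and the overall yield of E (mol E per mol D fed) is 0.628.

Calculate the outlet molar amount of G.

Conversion of D: D consumed = 1ξ₁ = 0.851 × 433 → ξ₁ = 368.5 lbmol/h.
Yield of E: 1ξ₂ / 433 = 0.628 → ξ₂ = 271.9 lbmol/h.
Outlet amounts (n = n₀ + Σ ν·ξ):
  D: 433 − 1(368.5) = 64.52
  G: 0 + 2(368.5) − 1(271.9) = 465
  E: 0 + 1(271.9) = 271.9

465 lbmol/h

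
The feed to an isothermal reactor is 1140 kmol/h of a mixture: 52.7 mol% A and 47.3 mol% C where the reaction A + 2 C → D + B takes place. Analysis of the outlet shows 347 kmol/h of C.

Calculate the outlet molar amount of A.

For C: n = n₀ − 2ξ → 347 = 539.2 − 2ξ, giving ξ = 96.11 kmol/h.
Outlet amounts (n = n₀ + ν ξ):
  A: 600.8 − 1(96.11) = 504.7
  C: 539.2 − 2(96.11) = 347
  D: 0 + 1(96.11) = 96.11
  B: 0 + 1(96.11) = 96.11

505 kmol/h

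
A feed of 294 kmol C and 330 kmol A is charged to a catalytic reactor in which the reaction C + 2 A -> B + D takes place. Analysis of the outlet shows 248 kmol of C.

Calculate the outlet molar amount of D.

For C: n = n₀ − 1ξ → 248 = 294 − 1ξ, giving ξ = 46 kmol.
Outlet amounts (n = n₀ + ν ξ):
  C: 294 − 1(46) = 248
  A: 330 − 2(46) = 238
  B: 0 + 1(46) = 46
  D: 0 + 1(46) = 46

46 kmol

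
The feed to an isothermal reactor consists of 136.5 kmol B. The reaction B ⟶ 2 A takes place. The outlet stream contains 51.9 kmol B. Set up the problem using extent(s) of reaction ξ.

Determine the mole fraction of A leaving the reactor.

For B: n = n₀ − 1ξ → 51.9 = 136.5 − 1ξ, giving ξ = 84.6 kmol.
Outlet amounts (n = n₀ + ν ξ):
  B: 136.5 − 1(84.6) = 51.9
  A: 0 + 2(84.6) = 169.2
Total out = 221.1 kmol; y_A = 169.2 / 221.1 = 0.7653.

0.765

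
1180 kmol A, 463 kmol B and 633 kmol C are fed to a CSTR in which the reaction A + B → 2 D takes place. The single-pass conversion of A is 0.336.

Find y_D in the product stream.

0.348

A reacted = 0.336 × 1180 = 396.5 kmol; ν_A = −1, so ξ = 396.5/1 = 396.5 kmol.
Outlet amounts (n = n₀ + ν ξ):
  A: 1180 − 1(396.5) = 783.5
  B: 463 − 1(396.5) = 66.52
  D: 0 + 2(396.5) = 793
  C: 633 (inert)
Total out = 2276 kmol; y_D = 793 / 2276 = 0.3484.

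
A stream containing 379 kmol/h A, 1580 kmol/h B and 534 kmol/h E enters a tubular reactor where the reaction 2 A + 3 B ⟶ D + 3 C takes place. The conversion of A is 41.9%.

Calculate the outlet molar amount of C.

A reacted = 0.419 × 379 = 158.8 kmol/h; ν_A = −2, so ξ = 158.8/2 = 79.4 kmol/h.
Outlet amounts (n = n₀ + ν ξ):
  A: 379 − 2(79.4) = 220.2
  B: 1580 − 3(79.4) = 1342
  D: 0 + 1(79.4) = 79.4
  C: 0 + 3(79.4) = 238.2
  E: 534 (inert)

238 kmol/h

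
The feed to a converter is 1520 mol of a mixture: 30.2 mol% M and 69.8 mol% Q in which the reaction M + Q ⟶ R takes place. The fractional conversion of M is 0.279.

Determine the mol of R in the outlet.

128 mol

M reacted = 0.279 × 459 = 128.1 mol; ν_M = −1, so ξ = 128.1/1 = 128.1 mol.
Outlet amounts (n = n₀ + ν ξ):
  M: 459 − 1(128.1) = 331
  Q: 1061 − 1(128.1) = 932.9
  R: 0 + 1(128.1) = 128.1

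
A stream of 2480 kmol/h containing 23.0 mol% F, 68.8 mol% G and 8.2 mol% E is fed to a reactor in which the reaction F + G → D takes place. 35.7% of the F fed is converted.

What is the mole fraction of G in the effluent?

F reacted = 0.357 × 570.4 = 203.6 kmol/h; ν_F = −1, so ξ = 203.6/1 = 203.6 kmol/h.
Outlet amounts (n = n₀ + ν ξ):
  F: 570.4 − 1(203.6) = 366.8
  G: 1706 − 1(203.6) = 1503
  D: 0 + 1(203.6) = 203.6
  E: 203.4 (inert)
Total out = 2276 kmol/h; y_G = 1503 / 2276 = 0.6601.

0.66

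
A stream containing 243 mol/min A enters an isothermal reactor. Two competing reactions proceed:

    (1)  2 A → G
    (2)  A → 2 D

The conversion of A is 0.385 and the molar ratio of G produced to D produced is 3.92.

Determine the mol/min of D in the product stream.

Conversion of A: A consumed = 0.385 × 243 = 93.56 mol/min = 2ξ₁ + 1ξ₂.
Selectivity: 1ξ₁ / (2ξ₂) = 3.92 → ξ₁ = 7.84 ξ₂.
Substitute: (2·7.84 + 1) ξ₂ = 93.56 → ξ₂ = 5.609 mol/min, ξ₁ = 43.97 mol/min.
Outlet amounts (n = n₀ + Σ ν·ξ):
  A: 243 − 2(43.97) − 1(5.609) = 149.4
  G: 0 + 1(43.97) = 43.97
  D: 0 + 2(5.609) = 11.22

11.2 mol/min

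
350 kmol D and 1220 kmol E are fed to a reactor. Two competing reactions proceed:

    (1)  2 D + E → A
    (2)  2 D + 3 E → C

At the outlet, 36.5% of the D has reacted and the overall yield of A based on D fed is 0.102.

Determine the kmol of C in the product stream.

28.2 kmol

Yield of A: 1ξ₁ / 350 = 0.102 → ξ₁ = 35.7 kmol.
Conversion of D: 2ξ₁ + 2ξ₂ = 0.365 × 350 = 127.8 → ξ₂ = 28.18 kmol.
Outlet amounts (n = n₀ + Σ ν·ξ):
  D: 350 − 2(35.7) − 2(28.18) = 222.2
  E: 1220 − 1(35.7) − 3(28.18) = 1100
  A: 0 + 1(35.7) = 35.7
  C: 0 + 1(28.18) = 28.18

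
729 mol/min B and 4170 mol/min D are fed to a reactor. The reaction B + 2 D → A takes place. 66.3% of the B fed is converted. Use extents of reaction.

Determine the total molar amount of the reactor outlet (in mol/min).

B reacted = 0.663 × 729 = 483.3 mol/min; ν_B = −1, so ξ = 483.3/1 = 483.3 mol/min.
Outlet amounts (n = n₀ + ν ξ):
  B: 729 − 1(483.3) = 245.7
  D: 4170 − 2(483.3) = 3203
  A: 0 + 1(483.3) = 483.3
Total out = 245.7 + 3203 + 483.3 = 3932 mol/min.

3930 mol/min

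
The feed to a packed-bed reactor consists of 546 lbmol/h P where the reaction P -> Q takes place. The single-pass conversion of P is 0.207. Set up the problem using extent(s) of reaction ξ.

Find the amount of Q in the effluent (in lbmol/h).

P reacted = 0.207 × 546 = 113 lbmol/h; ν_P = −1, so ξ = 113/1 = 113 lbmol/h.
Outlet amounts (n = n₀ + ν ξ):
  P: 546 − 1(113) = 433
  Q: 0 + 1(113) = 113

113 lbmol/h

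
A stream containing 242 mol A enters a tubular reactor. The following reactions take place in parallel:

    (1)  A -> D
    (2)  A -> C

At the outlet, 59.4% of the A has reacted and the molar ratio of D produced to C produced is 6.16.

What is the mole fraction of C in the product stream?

0.083

Conversion of A: A consumed = 0.594 × 242 = 143.7 mol = 1ξ₁ + 1ξ₂.
Selectivity: 1ξ₁ / (1ξ₂) = 6.16 → ξ₁ = 6.16 ξ₂.
Substitute: (1·6.16 + 1) ξ₂ = 143.7 → ξ₂ = 20.08 mol, ξ₁ = 123.7 mol.
Outlet amounts (n = n₀ + Σ ν·ξ):
  A: 242 − 1(123.7) − 1(20.08) = 98.25
  D: 0 + 1(123.7) = 123.7
  C: 0 + 1(20.08) = 20.08
Total out = 242 mol; y_C = 20.08 / 242 = 0.08296.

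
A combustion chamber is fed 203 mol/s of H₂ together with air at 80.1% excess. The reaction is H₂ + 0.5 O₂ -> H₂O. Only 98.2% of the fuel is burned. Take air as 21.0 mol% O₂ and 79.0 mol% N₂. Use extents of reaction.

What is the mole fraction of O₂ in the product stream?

Stoichiometric O₂ = 0.5 × 203 = 101.5 mol/s; O₂ fed = 101.5 × 1.801 = 182.8 mol/s.
N₂ fed = 182.8 × 79/21 = 687.7 mol/s.
Fuel reacted = 0.982 × 203 → ξ = 199.3 mol/s.
Outlet (n = n₀ + ν ξ):
  H₂: 203 − 1(199.3) = 3.654
  O₂: 182.8 − 0.5(199.3) = 83.13
  N₂: 687.7 (inert)
  H₂O: 0 + 1(199.3) = 199.3
Total out = 973.8 mol/s; y_O₂ = 83.13 / 973.8 = 0.08536.

0.0854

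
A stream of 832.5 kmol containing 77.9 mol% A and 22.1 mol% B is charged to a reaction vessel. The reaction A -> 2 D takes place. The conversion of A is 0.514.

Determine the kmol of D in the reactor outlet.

667 kmol

A reacted = 0.514 × 648.5 = 333.3 kmol; ν_A = −1, so ξ = 333.3/1 = 333.3 kmol.
Outlet amounts (n = n₀ + ν ξ):
  A: 648.5 − 1(333.3) = 315.2
  D: 0 + 2(333.3) = 666.7
  B: 184 (inert)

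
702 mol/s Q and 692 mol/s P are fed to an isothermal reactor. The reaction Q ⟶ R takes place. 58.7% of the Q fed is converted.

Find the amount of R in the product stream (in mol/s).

Q reacted = 0.587 × 702 = 412.1 mol/s; ν_Q = −1, so ξ = 412.1/1 = 412.1 mol/s.
Outlet amounts (n = n₀ + ν ξ):
  Q: 702 − 1(412.1) = 289.9
  R: 0 + 1(412.1) = 412.1
  P: 692 (inert)

412 mol/s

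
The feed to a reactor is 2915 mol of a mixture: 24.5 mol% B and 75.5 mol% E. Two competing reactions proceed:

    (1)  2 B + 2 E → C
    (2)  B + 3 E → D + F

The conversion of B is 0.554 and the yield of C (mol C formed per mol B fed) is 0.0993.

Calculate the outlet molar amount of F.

254 mol

Yield of C: 1ξ₁ / 714.2 = 0.0993 → ξ₁ = 70.92 mol.
Conversion of B: 2ξ₁ + 1ξ₂ = 0.554 × 714.2 = 395.7 → ξ₂ = 253.8 mol.
Outlet amounts (n = n₀ + Σ ν·ξ):
  B: 714.2 − 2(70.92) − 1(253.8) = 318.5
  E: 2201 − 2(70.92) − 3(253.8) = 1298
  C: 0 + 1(70.92) = 70.92
  D: 0 + 1(253.8) = 253.8
  F: 0 + 1(253.8) = 253.8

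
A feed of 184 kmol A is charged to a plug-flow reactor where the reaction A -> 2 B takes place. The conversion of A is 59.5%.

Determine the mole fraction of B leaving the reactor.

0.746

A reacted = 0.595 × 184 = 109.5 kmol; ν_A = −1, so ξ = 109.5/1 = 109.5 kmol.
Outlet amounts (n = n₀ + ν ξ):
  A: 184 − 1(109.5) = 74.52
  B: 0 + 2(109.5) = 219
Total out = 293.5 kmol; y_B = 219 / 293.5 = 0.7461.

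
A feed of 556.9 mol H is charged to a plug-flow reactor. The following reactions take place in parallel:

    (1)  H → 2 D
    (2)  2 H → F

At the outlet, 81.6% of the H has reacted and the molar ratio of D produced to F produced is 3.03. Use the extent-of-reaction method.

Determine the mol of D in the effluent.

Conversion of H: H consumed = 0.816 × 556.9 = 454.4 mol = 1ξ₁ + 2ξ₂.
Selectivity: 2ξ₁ / (1ξ₂) = 3.03 → ξ₁ = 1.515 ξ₂.
Substitute: (1·1.515 + 2) ξ₂ = 454.4 → ξ₂ = 129.3 mol, ξ₁ = 195.9 mol.
Outlet amounts (n = n₀ + Σ ν·ξ):
  H: 556.9 − 1(195.9) − 2(129.3) = 102.5
  D: 0 + 2(195.9) = 391.7
  F: 0 + 1(129.3) = 129.3

392 mol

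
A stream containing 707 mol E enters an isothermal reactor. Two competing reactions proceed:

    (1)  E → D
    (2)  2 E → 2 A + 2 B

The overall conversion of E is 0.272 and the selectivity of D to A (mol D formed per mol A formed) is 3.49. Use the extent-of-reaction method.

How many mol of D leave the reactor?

149 mol

Conversion of E: E consumed = 0.272 × 707 = 192.3 mol = 1ξ₁ + 2ξ₂.
Selectivity: 1ξ₁ / (2ξ₂) = 3.49 → ξ₁ = 6.98 ξ₂.
Substitute: (1·6.98 + 2) ξ₂ = 192.3 → ξ₂ = 21.41 mol, ξ₁ = 149.5 mol.
Outlet amounts (n = n₀ + Σ ν·ξ):
  E: 707 − 1(149.5) − 2(21.41) = 514.7
  D: 0 + 1(149.5) = 149.5
  A: 0 + 2(21.41) = 42.83
  B: 0 + 2(21.41) = 42.83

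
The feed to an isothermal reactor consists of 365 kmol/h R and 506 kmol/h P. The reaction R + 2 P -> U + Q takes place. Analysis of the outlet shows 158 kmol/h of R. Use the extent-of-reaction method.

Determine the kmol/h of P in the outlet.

For R: n = n₀ − 1ξ → 158 = 365 − 1ξ, giving ξ = 207 kmol/h.
Outlet amounts (n = n₀ + ν ξ):
  R: 365 − 1(207) = 158
  P: 506 − 2(207) = 92
  U: 0 + 1(207) = 207
  Q: 0 + 1(207) = 207

92 kmol/h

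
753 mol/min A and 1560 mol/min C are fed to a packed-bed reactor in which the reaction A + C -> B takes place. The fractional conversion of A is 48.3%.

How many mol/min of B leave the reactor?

364 mol/min

A reacted = 0.483 × 753 = 363.7 mol/min; ν_A = −1, so ξ = 363.7/1 = 363.7 mol/min.
Outlet amounts (n = n₀ + ν ξ):
  A: 753 − 1(363.7) = 389.3
  C: 1560 − 1(363.7) = 1196
  B: 0 + 1(363.7) = 363.7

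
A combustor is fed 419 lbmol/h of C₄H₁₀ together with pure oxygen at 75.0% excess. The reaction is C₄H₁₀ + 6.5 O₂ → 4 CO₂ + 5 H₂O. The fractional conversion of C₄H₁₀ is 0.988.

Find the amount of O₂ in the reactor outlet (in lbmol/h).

2080 lbmol/h

Stoichiometric O₂ = 6.5 × 419 = 2724 lbmol/h; O₂ fed = 2724 × 1.750 = 4766 lbmol/h.
Fuel reacted = 0.988 × 419 → ξ = 414 lbmol/h.
Outlet (n = n₀ + ν ξ):
  C₄H₁₀: 419 − 1(414) = 5.028
  O₂: 4766 − 6.5(414) = 2075
  CO₂: 0 + 4(414) = 1656
  H₂O: 0 + 5(414) = 2070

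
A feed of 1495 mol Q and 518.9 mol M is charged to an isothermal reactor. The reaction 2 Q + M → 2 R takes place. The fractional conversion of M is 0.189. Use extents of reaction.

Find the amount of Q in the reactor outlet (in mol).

1300 mol

M reacted = 0.189 × 518.9 = 98.07 mol; ν_M = −1, so ξ = 98.07/1 = 98.07 mol.
Outlet amounts (n = n₀ + ν ξ):
  Q: 1495 − 2(98.07) = 1299
  M: 518.9 − 1(98.07) = 420.8
  R: 0 + 2(98.07) = 196.1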